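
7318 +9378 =16696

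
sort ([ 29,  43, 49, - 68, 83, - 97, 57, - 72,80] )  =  [ - 97,-72 , - 68,29, 43, 49 , 57, 80,  83 ]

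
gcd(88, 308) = 44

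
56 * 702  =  39312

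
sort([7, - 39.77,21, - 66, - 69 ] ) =[ - 69, - 66 , - 39.77, 7,21 ]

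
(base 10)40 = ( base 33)17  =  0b101000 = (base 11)37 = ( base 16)28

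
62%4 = 2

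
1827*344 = 628488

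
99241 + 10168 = 109409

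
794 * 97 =77018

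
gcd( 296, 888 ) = 296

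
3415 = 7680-4265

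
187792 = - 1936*(-97)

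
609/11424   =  29/544 = 0.05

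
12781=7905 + 4876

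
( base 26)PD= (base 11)553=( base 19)1FH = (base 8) 1227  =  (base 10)663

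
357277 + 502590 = 859867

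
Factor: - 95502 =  - 2^1*3^1*11^1*1447^1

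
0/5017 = 0 = 0.00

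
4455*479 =2133945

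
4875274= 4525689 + 349585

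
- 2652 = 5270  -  7922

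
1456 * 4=5824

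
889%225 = 214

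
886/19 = 46+12/19 = 46.63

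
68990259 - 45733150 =23257109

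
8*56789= 454312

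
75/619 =75/619= 0.12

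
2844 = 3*948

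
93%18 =3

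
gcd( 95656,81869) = 1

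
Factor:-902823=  - 3^1*19^1*47^1*337^1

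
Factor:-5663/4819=-7^1*61^( - 1)* 79^(  -  1)*809^1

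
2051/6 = 341+5/6 = 341.83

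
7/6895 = 1/985=0.00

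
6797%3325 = 147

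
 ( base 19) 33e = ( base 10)1154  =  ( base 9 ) 1522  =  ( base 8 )2202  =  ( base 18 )3A2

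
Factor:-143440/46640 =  - 163/53 = - 53^( - 1 )*163^1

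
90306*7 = 632142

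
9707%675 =257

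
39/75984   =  13/25328   =  0.00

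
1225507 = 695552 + 529955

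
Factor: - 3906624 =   -  2^6*3^1*20347^1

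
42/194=21/97 = 0.22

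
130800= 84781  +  46019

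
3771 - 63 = 3708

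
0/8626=0 = 0.00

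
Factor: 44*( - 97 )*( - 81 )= 2^2*3^4*11^1*97^1 = 345708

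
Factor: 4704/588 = 8 = 2^3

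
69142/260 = 265 + 121/130 = 265.93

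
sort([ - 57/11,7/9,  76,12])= [ - 57/11 , 7/9, 12, 76]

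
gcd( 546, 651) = 21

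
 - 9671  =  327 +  - 9998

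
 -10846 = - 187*58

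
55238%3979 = 3511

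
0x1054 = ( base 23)7KH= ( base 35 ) 3ef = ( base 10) 4180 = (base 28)598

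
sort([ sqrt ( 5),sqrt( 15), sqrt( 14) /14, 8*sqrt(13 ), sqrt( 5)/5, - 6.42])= [-6.42, sqrt( 14)/14, sqrt( 5 ) /5, sqrt(5), sqrt( 15), 8*sqrt(13)]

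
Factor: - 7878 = -2^1*3^1*13^1*101^1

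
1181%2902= 1181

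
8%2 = 0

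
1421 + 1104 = 2525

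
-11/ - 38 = 11/38 = 0.29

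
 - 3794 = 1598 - 5392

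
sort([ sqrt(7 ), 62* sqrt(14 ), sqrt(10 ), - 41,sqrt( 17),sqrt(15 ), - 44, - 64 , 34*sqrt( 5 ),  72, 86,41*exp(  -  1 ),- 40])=[ -64 , - 44, - 41,-40,sqrt( 7), sqrt (10)  ,  sqrt(15 ),sqrt( 17 ), 41*exp( - 1),72, 34*sqrt(5) , 86, 62*sqrt( 14 ) ] 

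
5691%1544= 1059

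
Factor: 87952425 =3^1 * 5^2*11^1*19^1* 31^1*181^1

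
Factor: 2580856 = 2^3*322607^1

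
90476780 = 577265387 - 486788607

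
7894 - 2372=5522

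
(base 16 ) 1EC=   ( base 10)492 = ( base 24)KC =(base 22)108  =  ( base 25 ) jh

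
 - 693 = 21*( - 33)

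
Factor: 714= 2^1  *3^1*7^1*17^1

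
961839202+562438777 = 1524277979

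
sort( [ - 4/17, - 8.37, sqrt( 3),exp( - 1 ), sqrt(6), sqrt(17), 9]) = [ - 8.37, - 4/17, exp ( - 1 ), sqrt(3),  sqrt (6), sqrt ( 17 ) , 9]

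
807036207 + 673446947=1480483154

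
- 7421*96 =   -  712416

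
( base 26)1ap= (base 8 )1701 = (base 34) S9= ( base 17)359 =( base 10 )961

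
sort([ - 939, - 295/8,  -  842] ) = [ - 939, - 842 , - 295/8 ] 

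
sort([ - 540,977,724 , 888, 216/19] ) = [-540,216/19,724, 888,  977 ] 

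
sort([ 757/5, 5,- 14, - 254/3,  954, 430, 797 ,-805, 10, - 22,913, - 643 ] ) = [-805, - 643, - 254/3, - 22, - 14, 5, 10, 757/5, 430,  797,913,954]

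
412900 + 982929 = 1395829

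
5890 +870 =6760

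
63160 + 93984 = 157144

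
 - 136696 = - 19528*7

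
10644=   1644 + 9000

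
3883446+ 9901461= 13784907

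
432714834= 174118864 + 258595970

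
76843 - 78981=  - 2138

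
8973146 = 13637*658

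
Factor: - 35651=-7^1*11^1*463^1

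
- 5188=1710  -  6898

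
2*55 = 110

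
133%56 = 21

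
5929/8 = 5929/8 = 741.12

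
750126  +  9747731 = 10497857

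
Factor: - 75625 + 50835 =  - 24790 = - 2^1 * 5^1 * 37^1 * 67^1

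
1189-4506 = -3317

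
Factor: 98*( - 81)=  - 7938  =  - 2^1*3^4 * 7^2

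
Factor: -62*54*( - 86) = 287928=2^3*3^3*31^1*43^1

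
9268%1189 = 945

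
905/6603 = 905/6603  =  0.14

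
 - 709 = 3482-4191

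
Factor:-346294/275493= - 494/393  =  - 2^1*3^ ( - 1)*13^1*19^1*131^(-1 )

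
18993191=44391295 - 25398104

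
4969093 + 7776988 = 12746081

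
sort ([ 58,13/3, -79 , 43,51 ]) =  [ - 79, 13/3,43,51, 58 ]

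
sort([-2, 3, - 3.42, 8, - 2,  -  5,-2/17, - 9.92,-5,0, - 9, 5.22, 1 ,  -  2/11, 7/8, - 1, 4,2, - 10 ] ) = [-10, -9.92, - 9, - 5, - 5, - 3.42 ,-2,-2, - 1,-2/11,- 2/17, 0 , 7/8,1, 2,3,4, 5.22,8] 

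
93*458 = 42594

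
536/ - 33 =-536/33 = - 16.24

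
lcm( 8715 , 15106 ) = 226590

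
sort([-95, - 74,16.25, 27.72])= [  -  95,-74, 16.25, 27.72 ] 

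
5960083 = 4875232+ 1084851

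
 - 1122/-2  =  561 +0/1 = 561.00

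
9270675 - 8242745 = 1027930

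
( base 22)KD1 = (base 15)2e47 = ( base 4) 2123233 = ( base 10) 9967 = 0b10011011101111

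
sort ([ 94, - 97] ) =[ - 97 , 94]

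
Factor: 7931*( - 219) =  - 1736889 = - 3^1*7^1*11^1 * 73^1* 103^1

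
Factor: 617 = 617^1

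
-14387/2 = -14387/2= - 7193.50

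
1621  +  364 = 1985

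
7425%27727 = 7425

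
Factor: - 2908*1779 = - 5173332 = - 2^2*3^1*  593^1 * 727^1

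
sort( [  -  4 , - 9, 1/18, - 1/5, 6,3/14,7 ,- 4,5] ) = [-9 ,-4,-4 , -1/5, 1/18,3/14,  5,6,7]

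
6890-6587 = 303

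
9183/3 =3061 = 3061.00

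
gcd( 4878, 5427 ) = 9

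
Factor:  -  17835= - 3^1*5^1*29^1*41^1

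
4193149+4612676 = 8805825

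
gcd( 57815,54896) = 1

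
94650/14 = 6760 +5/7 = 6760.71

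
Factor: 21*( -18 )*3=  - 1134 = - 2^1*3^4*7^1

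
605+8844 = 9449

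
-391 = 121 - 512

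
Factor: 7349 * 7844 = 57645556=2^2*37^1*53^1*7349^1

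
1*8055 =8055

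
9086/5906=1 + 1590/2953  =  1.54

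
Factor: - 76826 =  - 2^1 * 107^1 *359^1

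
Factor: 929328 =2^4 *3^1 *19^1*1019^1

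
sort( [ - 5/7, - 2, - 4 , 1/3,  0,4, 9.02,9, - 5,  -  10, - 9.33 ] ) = [ - 10, - 9.33,- 5, - 4 , - 2, - 5/7,0,1/3, 4,  9, 9.02]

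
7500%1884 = 1848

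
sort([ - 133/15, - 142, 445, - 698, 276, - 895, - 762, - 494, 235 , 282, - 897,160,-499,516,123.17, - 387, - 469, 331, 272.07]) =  [  -  897,-895 , - 762, - 698, -499,- 494, - 469, - 387,-142, - 133/15,  123.17,160,235, 272.07,276,282 , 331,445,  516 ] 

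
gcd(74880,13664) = 32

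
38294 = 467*82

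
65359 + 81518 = 146877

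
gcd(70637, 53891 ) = 1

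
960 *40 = 38400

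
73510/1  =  73510 =73510.00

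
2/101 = 2/101=0.02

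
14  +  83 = 97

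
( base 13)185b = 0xe29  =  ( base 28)4hd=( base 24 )671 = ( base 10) 3625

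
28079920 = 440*63818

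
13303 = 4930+8373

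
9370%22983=9370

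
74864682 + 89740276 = 164604958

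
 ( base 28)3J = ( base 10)103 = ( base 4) 1213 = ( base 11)94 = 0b1100111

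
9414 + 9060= 18474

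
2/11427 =2/11427 = 0.00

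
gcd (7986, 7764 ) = 6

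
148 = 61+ 87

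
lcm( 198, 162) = 1782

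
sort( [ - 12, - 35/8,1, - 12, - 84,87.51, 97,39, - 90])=[-90, - 84, -12, - 12 , - 35/8,1,  39,87.51,97]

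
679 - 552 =127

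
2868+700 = 3568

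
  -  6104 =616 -6720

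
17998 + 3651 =21649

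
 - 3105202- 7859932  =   - 10965134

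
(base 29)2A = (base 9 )75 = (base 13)53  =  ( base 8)104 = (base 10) 68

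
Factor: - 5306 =-2^1*7^1 *379^1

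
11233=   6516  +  4717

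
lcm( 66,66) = 66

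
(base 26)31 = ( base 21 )3G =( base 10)79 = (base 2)1001111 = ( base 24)37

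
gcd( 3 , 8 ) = 1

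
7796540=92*84745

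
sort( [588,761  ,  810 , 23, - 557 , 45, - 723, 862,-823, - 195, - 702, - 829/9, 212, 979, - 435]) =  [ - 823, - 723, - 702 ,  -  557, - 435, - 195, - 829/9,23,45,212,588, 761, 810, 862,979 ] 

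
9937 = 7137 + 2800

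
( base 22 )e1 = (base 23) da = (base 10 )309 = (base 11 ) 261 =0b100110101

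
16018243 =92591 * 173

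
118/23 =118/23=5.13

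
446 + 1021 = 1467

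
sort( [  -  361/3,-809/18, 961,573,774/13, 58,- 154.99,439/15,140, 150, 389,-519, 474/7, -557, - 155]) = [ - 557, - 519, - 155, -154.99,-361/3  ,-809/18, 439/15,58,774/13, 474/7,140,150, 389, 573,961 ] 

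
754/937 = 754/937 = 0.80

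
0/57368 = 0  =  0.00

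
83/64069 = 83/64069 = 0.00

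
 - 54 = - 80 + 26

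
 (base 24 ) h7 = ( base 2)110011111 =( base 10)415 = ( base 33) CJ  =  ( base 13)25c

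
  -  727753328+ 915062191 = 187308863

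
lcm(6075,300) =24300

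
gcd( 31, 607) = 1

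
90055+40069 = 130124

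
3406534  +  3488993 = 6895527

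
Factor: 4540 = 2^2*5^1*227^1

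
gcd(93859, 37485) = 1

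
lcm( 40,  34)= 680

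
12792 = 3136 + 9656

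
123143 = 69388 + 53755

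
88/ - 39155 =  - 88/39155 = - 0.00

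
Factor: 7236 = 2^2*3^3*67^1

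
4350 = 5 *870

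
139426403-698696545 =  - 559270142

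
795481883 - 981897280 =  - 186415397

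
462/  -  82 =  - 231/41  =  -  5.63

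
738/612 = 41/34 = 1.21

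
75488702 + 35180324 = 110669026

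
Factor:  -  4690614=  -2^1*3^1*239^1*3271^1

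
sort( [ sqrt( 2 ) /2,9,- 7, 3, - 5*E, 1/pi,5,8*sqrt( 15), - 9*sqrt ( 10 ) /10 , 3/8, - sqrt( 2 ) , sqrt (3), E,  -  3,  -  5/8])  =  [ - 5*E, - 7, - 3, - 9*sqrt ( 10)/10, - sqrt( 2), - 5/8, 1/pi, 3/8, sqrt( 2 ) /2, sqrt(3), E,3, 5,9, 8*sqrt (15) ] 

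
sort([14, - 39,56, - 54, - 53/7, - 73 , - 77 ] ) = [ - 77, - 73,-54, - 39,-53/7,14,56]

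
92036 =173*532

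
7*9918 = 69426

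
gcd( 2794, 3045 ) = 1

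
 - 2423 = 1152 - 3575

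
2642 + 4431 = 7073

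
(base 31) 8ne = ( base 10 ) 8415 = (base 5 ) 232130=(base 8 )20337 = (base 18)17h9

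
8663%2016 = 599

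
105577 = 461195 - 355618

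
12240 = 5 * 2448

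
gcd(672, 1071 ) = 21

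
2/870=1/435 = 0.00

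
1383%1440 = 1383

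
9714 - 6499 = 3215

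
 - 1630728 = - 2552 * 639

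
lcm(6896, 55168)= 55168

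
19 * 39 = 741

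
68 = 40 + 28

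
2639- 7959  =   - 5320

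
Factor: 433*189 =3^3*7^1 *433^1 = 81837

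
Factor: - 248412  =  -2^2*3^1*127^1*163^1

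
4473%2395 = 2078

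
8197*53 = 434441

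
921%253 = 162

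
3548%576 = 92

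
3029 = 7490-4461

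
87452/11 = 87452/11 =7950.18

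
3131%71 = 7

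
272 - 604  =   - 332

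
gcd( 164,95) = 1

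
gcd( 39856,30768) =16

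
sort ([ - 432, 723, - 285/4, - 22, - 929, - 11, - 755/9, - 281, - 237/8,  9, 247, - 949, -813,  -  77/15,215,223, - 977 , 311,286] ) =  [ - 977 ,  -  949, - 929, - 813, - 432, - 281, - 755/9, - 285/4,-237/8, - 22,-11, - 77/15,9,215,223,247,286, 311, 723] 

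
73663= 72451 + 1212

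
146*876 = 127896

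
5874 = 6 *979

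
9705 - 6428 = 3277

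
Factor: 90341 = 61^1*1481^1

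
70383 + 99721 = 170104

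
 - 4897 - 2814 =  - 7711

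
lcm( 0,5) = 0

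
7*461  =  3227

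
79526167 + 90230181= 169756348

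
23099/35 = 659 + 34/35=659.97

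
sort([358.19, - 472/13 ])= [ - 472/13, 358.19]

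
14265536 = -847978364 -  - 862243900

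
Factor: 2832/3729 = 2^4*11^(  -  1)*59^1*113^( - 1 ) = 944/1243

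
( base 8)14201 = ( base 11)4793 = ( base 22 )cl3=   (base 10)6273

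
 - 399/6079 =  - 399/6079 = - 0.07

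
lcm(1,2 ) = 2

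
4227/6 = 1409/2 = 704.50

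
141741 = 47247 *3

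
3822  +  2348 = 6170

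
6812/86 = 79 + 9/43 =79.21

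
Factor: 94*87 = 8178 = 2^1*3^1*29^1*47^1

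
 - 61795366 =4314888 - 66110254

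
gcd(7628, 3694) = 2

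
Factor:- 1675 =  - 5^2*67^1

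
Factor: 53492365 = 5^1*23^1 * 465151^1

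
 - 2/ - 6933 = 2/6933 = 0.00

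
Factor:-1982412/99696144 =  - 2^(-2 ) * 3^1 *53^1* 683^( - 1 )*1039^1 * 3041^( - 1) = - 165201/8308012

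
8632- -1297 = 9929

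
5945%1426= 241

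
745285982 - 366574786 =378711196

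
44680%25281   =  19399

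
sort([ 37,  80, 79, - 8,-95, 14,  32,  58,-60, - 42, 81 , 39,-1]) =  [ - 95, - 60, - 42,- 8, - 1, 14,  32, 37,  39,58, 79,80 , 81 ] 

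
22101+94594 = 116695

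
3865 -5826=-1961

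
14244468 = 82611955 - 68367487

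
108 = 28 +80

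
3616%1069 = 409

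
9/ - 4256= - 1+4247/4256 = - 0.00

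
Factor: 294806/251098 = 563^( - 1)*661^1 = 661/563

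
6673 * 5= 33365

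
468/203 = 468/203 = 2.31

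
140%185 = 140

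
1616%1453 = 163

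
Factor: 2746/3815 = 2^1 * 5^ ( - 1)*7^(  -  1)* 109^( - 1)*1373^1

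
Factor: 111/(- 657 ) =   -  3^(  -  1 )*37^1 *73^( - 1 ) = - 37/219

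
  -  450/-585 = 10/13=0.77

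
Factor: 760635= 3^2*5^1 * 16903^1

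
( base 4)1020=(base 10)72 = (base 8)110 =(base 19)3F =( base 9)80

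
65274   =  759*86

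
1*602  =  602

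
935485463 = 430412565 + 505072898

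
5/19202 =5/19202=0.00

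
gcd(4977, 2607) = 237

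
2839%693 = 67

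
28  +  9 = 37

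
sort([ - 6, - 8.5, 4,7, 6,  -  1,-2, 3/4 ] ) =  [- 8.5, - 6, - 2,-1 , 3/4, 4, 6, 7]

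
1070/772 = 1 + 149/386= 1.39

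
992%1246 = 992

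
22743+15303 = 38046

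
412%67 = 10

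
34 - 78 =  - 44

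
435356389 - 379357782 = 55998607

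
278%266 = 12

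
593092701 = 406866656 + 186226045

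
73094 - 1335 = 71759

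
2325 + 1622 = 3947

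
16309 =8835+7474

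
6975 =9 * 775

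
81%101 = 81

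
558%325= 233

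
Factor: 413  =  7^1 * 59^1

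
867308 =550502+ 316806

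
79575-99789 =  - 20214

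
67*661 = 44287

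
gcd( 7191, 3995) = 799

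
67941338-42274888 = 25666450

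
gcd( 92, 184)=92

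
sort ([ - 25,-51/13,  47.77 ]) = [ - 25,-51/13,47.77]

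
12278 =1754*7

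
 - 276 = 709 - 985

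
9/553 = 9/553= 0.02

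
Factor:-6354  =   - 2^1  *  3^2*353^1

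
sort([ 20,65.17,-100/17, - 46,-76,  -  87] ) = [- 87 , - 76,  -  46, - 100/17,  20,  65.17]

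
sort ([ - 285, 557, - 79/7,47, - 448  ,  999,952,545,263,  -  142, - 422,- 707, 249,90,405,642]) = [ - 707, - 448, - 422,-285, - 142, - 79/7,47,90,249,263, 405,545, 557,642 , 952, 999]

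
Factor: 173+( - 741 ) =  - 568 = - 2^3*71^1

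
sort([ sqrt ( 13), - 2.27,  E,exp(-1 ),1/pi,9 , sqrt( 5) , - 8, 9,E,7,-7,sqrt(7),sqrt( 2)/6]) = [-8, - 7 , - 2.27, sqrt(2)/6,1/pi, exp( - 1),  sqrt( 5 ),sqrt ( 7 ), E, E,sqrt(13 ),7,9,9] 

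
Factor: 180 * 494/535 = 2^3*3^2 * 13^1*19^1*107^(-1 ) = 17784/107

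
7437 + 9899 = 17336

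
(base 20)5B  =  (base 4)1233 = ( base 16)6f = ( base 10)111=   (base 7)216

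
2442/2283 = 814/761 = 1.07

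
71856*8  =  574848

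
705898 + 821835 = 1527733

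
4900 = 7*700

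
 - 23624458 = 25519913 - 49144371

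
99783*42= 4190886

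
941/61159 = 941/61159 = 0.02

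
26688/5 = 26688/5 = 5337.60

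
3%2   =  1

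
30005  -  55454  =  -25449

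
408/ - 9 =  - 46+ 2/3 = - 45.33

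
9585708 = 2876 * 3333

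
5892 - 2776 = 3116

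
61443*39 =2396277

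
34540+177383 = 211923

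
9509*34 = 323306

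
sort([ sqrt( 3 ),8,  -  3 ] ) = [ - 3, sqrt (3),8]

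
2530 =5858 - 3328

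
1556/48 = 32+5/12 = 32.42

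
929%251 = 176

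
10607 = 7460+3147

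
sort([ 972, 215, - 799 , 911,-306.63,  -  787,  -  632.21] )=[ -799, - 787, - 632.21, - 306.63 , 215, 911,972 ]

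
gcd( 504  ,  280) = 56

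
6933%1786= 1575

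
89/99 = 89/99 = 0.90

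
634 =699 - 65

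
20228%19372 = 856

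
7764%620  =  324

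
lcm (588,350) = 14700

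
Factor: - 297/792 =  -2^(-3 )*3^1= - 3/8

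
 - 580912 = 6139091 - 6720003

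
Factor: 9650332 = 2^2 * 337^1*7159^1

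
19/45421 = 19/45421 = 0.00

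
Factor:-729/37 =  - 3^6*37^ ( - 1) 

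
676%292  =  92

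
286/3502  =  143/1751 = 0.08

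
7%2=1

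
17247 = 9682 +7565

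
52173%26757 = 25416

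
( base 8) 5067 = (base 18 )815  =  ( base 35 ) 24P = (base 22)58j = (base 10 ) 2615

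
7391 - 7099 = 292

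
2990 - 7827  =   - 4837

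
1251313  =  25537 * 49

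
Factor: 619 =619^1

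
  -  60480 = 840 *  ( - 72)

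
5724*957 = 5477868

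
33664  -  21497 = 12167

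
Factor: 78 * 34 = 2652= 2^2*3^1 * 13^1*17^1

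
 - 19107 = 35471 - 54578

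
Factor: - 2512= - 2^4 * 157^1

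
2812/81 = 2812/81 = 34.72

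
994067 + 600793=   1594860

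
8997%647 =586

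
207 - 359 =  - 152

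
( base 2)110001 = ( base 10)49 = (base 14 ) 37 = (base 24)21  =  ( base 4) 301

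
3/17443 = 3/17443 = 0.00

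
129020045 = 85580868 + 43439177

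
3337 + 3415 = 6752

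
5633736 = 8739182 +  - 3105446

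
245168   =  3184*77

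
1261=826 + 435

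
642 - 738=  - 96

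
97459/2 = 97459/2 = 48729.50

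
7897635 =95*83133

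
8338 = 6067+2271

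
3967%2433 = 1534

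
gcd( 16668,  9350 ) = 2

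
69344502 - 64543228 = 4801274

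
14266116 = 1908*7477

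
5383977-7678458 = - 2294481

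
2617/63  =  41+34/63 = 41.54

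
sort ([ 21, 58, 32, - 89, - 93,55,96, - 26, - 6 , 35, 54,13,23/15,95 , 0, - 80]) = [ - 93, - 89,-80, - 26, - 6, 0,  23/15, 13, 21,32,35,54 , 55,58,95,96] 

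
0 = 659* 0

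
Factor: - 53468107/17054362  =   - 2^( - 1 )*7^1*11^1 * 13^( - 1) * 19^( - 2)*23^( - 1)*79^(  -  1)* 694391^1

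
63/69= 21/23 = 0.91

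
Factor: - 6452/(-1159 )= 2^2* 19^( - 1 )*61^( - 1 )*1613^1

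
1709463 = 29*58947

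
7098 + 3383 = 10481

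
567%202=163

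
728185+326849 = 1055034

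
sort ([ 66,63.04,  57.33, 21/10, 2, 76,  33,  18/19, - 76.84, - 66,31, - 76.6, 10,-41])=[ - 76.84, - 76.6, - 66,- 41,18/19,  2,21/10,10,31,33,57.33,63.04 , 66,76 ]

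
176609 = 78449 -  - 98160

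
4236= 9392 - 5156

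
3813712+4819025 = 8632737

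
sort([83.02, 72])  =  [72, 83.02]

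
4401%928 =689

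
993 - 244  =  749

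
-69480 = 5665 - 75145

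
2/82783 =2/82783 = 0.00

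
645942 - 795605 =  - 149663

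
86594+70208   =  156802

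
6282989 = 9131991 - 2849002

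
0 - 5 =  - 5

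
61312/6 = 10218 + 2/3 = 10218.67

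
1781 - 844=937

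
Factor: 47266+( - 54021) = - 5^1 *7^1*193^1 = -  6755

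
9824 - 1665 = 8159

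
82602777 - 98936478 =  - 16333701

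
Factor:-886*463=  - 410218 = - 2^1*443^1*463^1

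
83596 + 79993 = 163589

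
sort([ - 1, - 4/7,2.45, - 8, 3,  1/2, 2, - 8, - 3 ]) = [ - 8, - 8, - 3, - 1, - 4/7, 1/2, 2,2.45, 3 ] 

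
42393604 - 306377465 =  - 263983861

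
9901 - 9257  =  644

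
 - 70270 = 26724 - 96994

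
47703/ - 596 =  - 47703/596 = - 80.04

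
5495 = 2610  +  2885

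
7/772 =7/772 = 0.01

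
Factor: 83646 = 2^1 * 3^3*1549^1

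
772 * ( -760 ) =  - 586720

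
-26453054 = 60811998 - 87265052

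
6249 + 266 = 6515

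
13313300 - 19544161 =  - 6230861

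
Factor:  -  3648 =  - 2^6*3^1*19^1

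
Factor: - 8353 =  - 8353^1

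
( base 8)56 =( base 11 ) 42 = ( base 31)1F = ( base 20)26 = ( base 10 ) 46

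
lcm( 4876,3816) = 87768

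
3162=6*527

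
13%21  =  13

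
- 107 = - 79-28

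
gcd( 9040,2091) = 1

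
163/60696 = 163/60696  =  0.00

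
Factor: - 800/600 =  - 4/3=-2^2*3^( - 1)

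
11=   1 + 10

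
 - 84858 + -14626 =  - 99484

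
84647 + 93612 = 178259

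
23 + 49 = 72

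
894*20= 17880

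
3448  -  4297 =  - 849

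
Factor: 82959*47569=3^1*27653^1*47569^1 = 3946276671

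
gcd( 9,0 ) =9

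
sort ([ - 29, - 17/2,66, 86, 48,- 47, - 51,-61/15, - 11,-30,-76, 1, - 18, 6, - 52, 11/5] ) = [-76,-52 , - 51,- 47 , - 30, - 29, - 18, -11,- 17/2, - 61/15, 1, 11/5,6, 48, 66, 86 ] 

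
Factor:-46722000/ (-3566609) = 2^4* 3^1 *5^3*13^1*59^( - 1)* 61^( - 1)*599^1*991^( - 1) 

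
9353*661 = 6182333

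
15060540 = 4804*3135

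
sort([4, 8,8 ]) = [4, 8, 8 ] 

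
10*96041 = 960410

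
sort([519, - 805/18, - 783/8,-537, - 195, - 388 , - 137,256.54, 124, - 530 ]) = [  -  537,-530,- 388 ,-195,-137, - 783/8,-805/18,124,256.54, 519 ] 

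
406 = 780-374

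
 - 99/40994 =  - 99/40994 = - 0.00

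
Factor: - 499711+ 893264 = 23^1*71^1 *241^1 =393553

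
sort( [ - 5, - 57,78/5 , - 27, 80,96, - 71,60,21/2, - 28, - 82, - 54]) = [ - 82,  -  71, - 57,-54,-28 , - 27, - 5, 21/2,78/5, 60, 80,96] 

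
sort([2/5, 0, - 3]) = [-3, 0 , 2/5]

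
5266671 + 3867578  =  9134249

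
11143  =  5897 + 5246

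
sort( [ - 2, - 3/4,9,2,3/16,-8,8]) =[ - 8, - 2, - 3/4, 3/16, 2,8,9]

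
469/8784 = 469/8784 = 0.05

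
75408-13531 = 61877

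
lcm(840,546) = 10920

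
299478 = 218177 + 81301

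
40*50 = 2000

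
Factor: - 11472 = -2^4*3^1*239^1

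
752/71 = 10 + 42/71  =  10.59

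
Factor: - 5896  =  -2^3*11^1*67^1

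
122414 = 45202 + 77212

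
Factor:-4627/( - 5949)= 3^(-2)*7^1 =7/9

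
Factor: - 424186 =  - 2^1*7^1*41^1*739^1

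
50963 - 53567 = -2604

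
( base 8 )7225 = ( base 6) 25141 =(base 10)3733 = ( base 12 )21B1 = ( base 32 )3kl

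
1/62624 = 1/62624 = 0.00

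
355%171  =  13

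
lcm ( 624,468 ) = 1872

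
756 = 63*12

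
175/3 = 58 + 1/3  =  58.33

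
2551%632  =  23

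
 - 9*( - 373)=3357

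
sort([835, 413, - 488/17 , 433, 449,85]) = [  -  488/17,85,413,433,449,835] 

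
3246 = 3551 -305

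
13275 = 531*25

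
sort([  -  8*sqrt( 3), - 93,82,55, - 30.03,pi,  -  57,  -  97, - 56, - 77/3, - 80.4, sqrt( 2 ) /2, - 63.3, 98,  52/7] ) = [ - 97, -93, - 80.4,-63.3,  -  57,-56, - 30.03, - 77/3 ,  -  8*sqrt( 3),sqrt(2) /2,pi, 52/7, 55, 82 , 98] 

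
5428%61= 60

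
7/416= 7/416 = 0.02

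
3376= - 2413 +5789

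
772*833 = 643076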